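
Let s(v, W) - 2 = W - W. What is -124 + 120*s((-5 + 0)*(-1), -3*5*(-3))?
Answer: 116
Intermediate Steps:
s(v, W) = 2 (s(v, W) = 2 + (W - W) = 2 + 0 = 2)
-124 + 120*s((-5 + 0)*(-1), -3*5*(-3)) = -124 + 120*2 = -124 + 240 = 116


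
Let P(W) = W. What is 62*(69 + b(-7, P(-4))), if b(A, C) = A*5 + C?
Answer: 1860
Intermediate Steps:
b(A, C) = C + 5*A (b(A, C) = 5*A + C = C + 5*A)
62*(69 + b(-7, P(-4))) = 62*(69 + (-4 + 5*(-7))) = 62*(69 + (-4 - 35)) = 62*(69 - 39) = 62*30 = 1860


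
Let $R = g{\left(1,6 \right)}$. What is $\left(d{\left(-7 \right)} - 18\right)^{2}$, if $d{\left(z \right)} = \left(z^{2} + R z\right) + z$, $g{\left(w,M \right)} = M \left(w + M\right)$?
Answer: $72900$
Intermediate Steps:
$g{\left(w,M \right)} = M \left(M + w\right)$
$R = 42$ ($R = 6 \left(6 + 1\right) = 6 \cdot 7 = 42$)
$d{\left(z \right)} = z^{2} + 43 z$ ($d{\left(z \right)} = \left(z^{2} + 42 z\right) + z = z^{2} + 43 z$)
$\left(d{\left(-7 \right)} - 18\right)^{2} = \left(- 7 \left(43 - 7\right) - 18\right)^{2} = \left(\left(-7\right) 36 - 18\right)^{2} = \left(-252 - 18\right)^{2} = \left(-270\right)^{2} = 72900$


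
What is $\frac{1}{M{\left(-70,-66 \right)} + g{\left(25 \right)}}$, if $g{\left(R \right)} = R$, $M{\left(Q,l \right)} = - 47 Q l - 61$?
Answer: $- \frac{1}{217176} \approx -4.6046 \cdot 10^{-6}$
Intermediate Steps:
$M{\left(Q,l \right)} = -61 - 47 Q l$ ($M{\left(Q,l \right)} = - 47 Q l - 61 = -61 - 47 Q l$)
$\frac{1}{M{\left(-70,-66 \right)} + g{\left(25 \right)}} = \frac{1}{\left(-61 - \left(-3290\right) \left(-66\right)\right) + 25} = \frac{1}{\left(-61 - 217140\right) + 25} = \frac{1}{-217201 + 25} = \frac{1}{-217176} = - \frac{1}{217176}$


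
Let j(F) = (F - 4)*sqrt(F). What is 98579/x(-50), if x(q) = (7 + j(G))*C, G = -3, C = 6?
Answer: 98579/168 + 98579*I*sqrt(3)/168 ≈ 586.78 + 1016.3*I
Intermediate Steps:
j(F) = sqrt(F)*(-4 + F) (j(F) = (-4 + F)*sqrt(F) = sqrt(F)*(-4 + F))
x(q) = 42 - 42*I*sqrt(3) (x(q) = (7 + sqrt(-3)*(-4 - 3))*6 = (7 + (I*sqrt(3))*(-7))*6 = (7 - 7*I*sqrt(3))*6 = 42 - 42*I*sqrt(3))
98579/x(-50) = 98579/(42 - 42*I*sqrt(3))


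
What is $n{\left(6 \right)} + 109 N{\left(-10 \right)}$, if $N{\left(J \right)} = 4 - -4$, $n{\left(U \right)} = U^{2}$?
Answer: $908$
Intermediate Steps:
$N{\left(J \right)} = 8$ ($N{\left(J \right)} = 4 + 4 = 8$)
$n{\left(6 \right)} + 109 N{\left(-10 \right)} = 6^{2} + 109 \cdot 8 = 36 + 872 = 908$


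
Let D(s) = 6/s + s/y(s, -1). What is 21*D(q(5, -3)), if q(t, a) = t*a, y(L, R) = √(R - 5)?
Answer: -42/5 + 105*I*√6/2 ≈ -8.4 + 128.6*I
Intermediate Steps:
y(L, R) = √(-5 + R)
q(t, a) = a*t
D(s) = 6/s - I*s*√6/6 (D(s) = 6/s + s/(√(-5 - 1)) = 6/s + s/(√(-6)) = 6/s + s/((I*√6)) = 6/s + s*(-I*√6/6) = 6/s - I*s*√6/6)
21*D(q(5, -3)) = 21*(6/((-3*5)) - I*(-3*5)*√6/6) = 21*(6/(-15) - ⅙*I*(-15)*√6) = 21*(6*(-1/15) + 5*I*√6/2) = 21*(-⅖ + 5*I*√6/2) = -42/5 + 105*I*√6/2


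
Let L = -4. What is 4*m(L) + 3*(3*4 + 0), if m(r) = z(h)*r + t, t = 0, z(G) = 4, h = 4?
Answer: -28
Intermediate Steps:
m(r) = 4*r (m(r) = 4*r + 0 = 4*r)
4*m(L) + 3*(3*4 + 0) = 4*(4*(-4)) + 3*(3*4 + 0) = 4*(-16) + 3*(12 + 0) = -64 + 3*12 = -64 + 36 = -28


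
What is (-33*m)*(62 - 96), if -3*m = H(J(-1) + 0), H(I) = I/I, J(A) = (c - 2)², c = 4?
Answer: -374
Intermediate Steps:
J(A) = 4 (J(A) = (4 - 2)² = 2² = 4)
H(I) = 1
m = -⅓ (m = -⅓*1 = -⅓ ≈ -0.33333)
(-33*m)*(62 - 96) = (-33*(-⅓))*(62 - 96) = 11*(-34) = -374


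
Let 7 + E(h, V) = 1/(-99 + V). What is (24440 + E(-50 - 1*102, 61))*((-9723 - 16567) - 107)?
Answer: -24508373841/38 ≈ -6.4496e+8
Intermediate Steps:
E(h, V) = -7 + 1/(-99 + V)
(24440 + E(-50 - 1*102, 61))*((-9723 - 16567) - 107) = (24440 + (694 - 7*61)/(-99 + 61))*((-9723 - 16567) - 107) = (24440 + (694 - 427)/(-38))*(-26290 - 107) = (24440 - 1/38*267)*(-26397) = (24440 - 267/38)*(-26397) = (928453/38)*(-26397) = -24508373841/38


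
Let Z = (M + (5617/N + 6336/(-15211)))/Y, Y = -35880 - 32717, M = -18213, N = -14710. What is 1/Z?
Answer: 15348840104570/4075406784277 ≈ 3.7662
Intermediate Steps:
Y = -68597
Z = 4075406784277/15348840104570 (Z = (-18213 + (5617/(-14710) + 6336/(-15211)))/(-68597) = (-18213 + (5617*(-1/14710) + 6336*(-1/15211)))*(-1/68597) = (-18213 + (-5617/14710 - 6336/15211))*(-1/68597) = (-18213 - 178642747/223753810)*(-1/68597) = -4075406784277/223753810*(-1/68597) = 4075406784277/15348840104570 ≈ 0.26552)
1/Z = 1/(4075406784277/15348840104570) = 15348840104570/4075406784277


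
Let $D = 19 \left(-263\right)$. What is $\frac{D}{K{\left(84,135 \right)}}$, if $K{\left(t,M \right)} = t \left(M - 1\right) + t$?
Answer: $- \frac{4997}{11340} \approx -0.44065$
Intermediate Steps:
$K{\left(t,M \right)} = t + t \left(-1 + M\right)$ ($K{\left(t,M \right)} = t \left(M - 1\right) + t = t \left(-1 + M\right) + t = t + t \left(-1 + M\right)$)
$D = -4997$
$\frac{D}{K{\left(84,135 \right)}} = - \frac{4997}{135 \cdot 84} = - \frac{4997}{11340}$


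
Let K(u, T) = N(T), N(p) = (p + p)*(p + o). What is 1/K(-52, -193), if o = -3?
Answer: 1/75656 ≈ 1.3218e-5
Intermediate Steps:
N(p) = 2*p*(-3 + p) (N(p) = (p + p)*(p - 3) = (2*p)*(-3 + p) = 2*p*(-3 + p))
K(u, T) = 2*T*(-3 + T)
1/K(-52, -193) = 1/(2*(-193)*(-3 - 193)) = 1/(2*(-193)*(-196)) = 1/75656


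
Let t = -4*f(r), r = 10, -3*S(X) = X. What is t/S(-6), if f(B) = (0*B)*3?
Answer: 0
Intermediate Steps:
S(X) = -X/3
f(B) = 0 (f(B) = 0*3 = 0)
t = 0 (t = -4*0 = 0)
t/S(-6) = 0/((-⅓*(-6))) = 0/2 = 0*(½) = 0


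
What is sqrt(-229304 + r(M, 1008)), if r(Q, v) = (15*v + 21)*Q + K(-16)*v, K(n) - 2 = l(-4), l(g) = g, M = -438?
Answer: I*sqrt(6863078) ≈ 2619.7*I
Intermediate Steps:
K(n) = -2 (K(n) = 2 - 4 = -2)
r(Q, v) = -2*v + Q*(21 + 15*v) (r(Q, v) = (15*v + 21)*Q - 2*v = (21 + 15*v)*Q - 2*v = Q*(21 + 15*v) - 2*v = -2*v + Q*(21 + 15*v))
sqrt(-229304 + r(M, 1008)) = sqrt(-229304 + (-2*1008 + 21*(-438) + 15*(-438)*1008)) = sqrt(-229304 + (-2016 - 9198 - 6622560)) = sqrt(-229304 - 6633774) = sqrt(-6863078) = I*sqrt(6863078)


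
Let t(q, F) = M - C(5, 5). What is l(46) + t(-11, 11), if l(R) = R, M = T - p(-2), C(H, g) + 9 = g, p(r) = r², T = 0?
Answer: 46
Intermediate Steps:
C(H, g) = -9 + g
M = -4 (M = 0 - 1*(-2)² = 0 - 1*4 = 0 - 4 = -4)
t(q, F) = 0 (t(q, F) = -4 - (-9 + 5) = -4 - 1*(-4) = -4 + 4 = 0)
l(46) + t(-11, 11) = 46 + 0 = 46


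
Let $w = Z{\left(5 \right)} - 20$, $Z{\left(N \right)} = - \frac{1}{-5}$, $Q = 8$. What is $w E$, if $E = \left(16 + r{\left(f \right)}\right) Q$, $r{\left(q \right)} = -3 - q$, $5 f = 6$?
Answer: $- \frac{46728}{25} \approx -1869.1$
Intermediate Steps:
$f = \frac{6}{5}$ ($f = \frac{1}{5} \cdot 6 = \frac{6}{5} \approx 1.2$)
$Z{\left(N \right)} = \frac{1}{5}$ ($Z{\left(N \right)} = \left(-1\right) \left(- \frac{1}{5}\right) = \frac{1}{5}$)
$w = - \frac{99}{5}$ ($w = \frac{1}{5} - 20 = - \frac{99}{5} \approx -19.8$)
$E = \frac{472}{5}$ ($E = \left(16 - \frac{21}{5}\right) 8 = \frac{59}{5} \cdot 8 = \frac{472}{5} \approx 94.4$)
$w E = \left(- \frac{99}{5}\right) \frac{472}{5} = - \frac{46728}{25}$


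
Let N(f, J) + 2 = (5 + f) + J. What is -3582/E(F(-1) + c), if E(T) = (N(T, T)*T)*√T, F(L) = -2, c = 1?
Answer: -3582*I ≈ -3582.0*I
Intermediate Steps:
N(f, J) = 3 + J + f (N(f, J) = -2 + ((5 + f) + J) = -2 + (5 + J + f) = 3 + J + f)
E(T) = T^(3/2)*(3 + 2*T) (E(T) = ((3 + T + T)*T)*√T = ((3 + 2*T)*T)*√T = (T*(3 + 2*T))*√T = T^(3/2)*(3 + 2*T))
-3582/E(F(-1) + c) = -3582*1/((-2 + 1)^(3/2)*(3 + 2*(-2 + 1))) = -3582*I/(3 + 2*(-1)) = -3582*I/(3 - 2) = -3582*I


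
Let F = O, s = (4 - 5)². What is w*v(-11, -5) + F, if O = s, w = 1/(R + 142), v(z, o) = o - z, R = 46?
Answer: 97/94 ≈ 1.0319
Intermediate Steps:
w = 1/188 (w = 1/(46 + 142) = 1/188 ≈ 0.0053191)
s = 1 (s = (-1)² = 1)
O = 1
F = 1
w*v(-11, -5) + F = (-5 - 1*(-11))/188 + 1 = (-5 + 11)/188 + 1 = (1/188)*6 + 1 = 3/94 + 1 = 97/94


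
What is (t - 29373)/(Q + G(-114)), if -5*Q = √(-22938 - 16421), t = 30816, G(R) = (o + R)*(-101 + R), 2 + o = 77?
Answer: 302488875/1757744984 + 7215*I*√39359/1757744984 ≈ 0.17209 + 0.00081433*I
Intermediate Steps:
o = 75 (o = -2 + 77 = 75)
G(R) = (-101 + R)*(75 + R) (G(R) = (75 + R)*(-101 + R) = (-101 + R)*(75 + R))
Q = -I*√39359/5 (Q = -√(-22938 - 16421)/5 = -I*√39359/5 ≈ -39.678*I)
(t - 29373)/(Q + G(-114)) = (30816 - 29373)/(-I*√39359/5 + (-7575 + (-114)² - 26*(-114))) = 1443/(-I*√39359/5 + (-7575 + 12996 + 2964)) = 1443/(-I*√39359/5 + 8385) = 1443/(8385 - I*√39359/5)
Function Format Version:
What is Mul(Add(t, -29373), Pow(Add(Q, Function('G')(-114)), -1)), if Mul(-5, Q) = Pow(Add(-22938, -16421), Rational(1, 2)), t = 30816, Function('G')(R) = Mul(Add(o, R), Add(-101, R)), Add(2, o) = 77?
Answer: Add(Rational(302488875, 1757744984), Mul(Rational(7215, 1757744984), I, Pow(39359, Rational(1, 2)))) ≈ Add(0.17209, Mul(0.00081433, I))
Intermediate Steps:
o = 75 (o = Add(-2, 77) = 75)
Function('G')(R) = Mul(Add(-101, R), Add(75, R)) (Function('G')(R) = Mul(Add(75, R), Add(-101, R)) = Mul(Add(-101, R), Add(75, R)))
Q = Mul(Rational(-1, 5), I, Pow(39359, Rational(1, 2))) (Q = Mul(Rational(-1, 5), Pow(Add(-22938, -16421), Rational(1, 2))) = Mul(Rational(-1, 5), Pow(-39359, Rational(1, 2))) = Mul(Rational(-1, 5), Mul(I, Pow(39359, Rational(1, 2)))) = Mul(Rational(-1, 5), I, Pow(39359, Rational(1, 2))) ≈ Mul(-39.678, I))
Mul(Add(t, -29373), Pow(Add(Q, Function('G')(-114)), -1)) = Mul(Add(30816, -29373), Pow(Add(Mul(Rational(-1, 5), I, Pow(39359, Rational(1, 2))), Add(-7575, Pow(-114, 2), Mul(-26, -114))), -1)) = Mul(1443, Pow(Add(Mul(Rational(-1, 5), I, Pow(39359, Rational(1, 2))), Add(-7575, 12996, 2964)), -1)) = Mul(1443, Pow(Add(Mul(Rational(-1, 5), I, Pow(39359, Rational(1, 2))), 8385), -1)) = Mul(1443, Pow(Add(8385, Mul(Rational(-1, 5), I, Pow(39359, Rational(1, 2)))), -1))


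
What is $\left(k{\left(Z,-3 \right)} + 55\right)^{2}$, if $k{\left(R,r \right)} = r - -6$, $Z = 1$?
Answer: $3364$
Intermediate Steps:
$k{\left(R,r \right)} = 6 + r$ ($k{\left(R,r \right)} = r + 6 = 6 + r$)
$\left(k{\left(Z,-3 \right)} + 55\right)^{2} = \left(\left(6 - 3\right) + 55\right)^{2} = \left(3 + 55\right)^{2} = 58^{2} = 3364$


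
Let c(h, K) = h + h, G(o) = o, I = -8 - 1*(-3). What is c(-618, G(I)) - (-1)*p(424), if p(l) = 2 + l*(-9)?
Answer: -5050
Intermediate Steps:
p(l) = 2 - 9*l
I = -5 (I = -8 + 3 = -5)
c(h, K) = 2*h
c(-618, G(I)) - (-1)*p(424) = 2*(-618) - (-1)*(2 - 9*424) = -1236 - (-1)*(2 - 3816) = -1236 - (-1)*(-3814) = -1236 - 1*3814 = -1236 - 3814 = -5050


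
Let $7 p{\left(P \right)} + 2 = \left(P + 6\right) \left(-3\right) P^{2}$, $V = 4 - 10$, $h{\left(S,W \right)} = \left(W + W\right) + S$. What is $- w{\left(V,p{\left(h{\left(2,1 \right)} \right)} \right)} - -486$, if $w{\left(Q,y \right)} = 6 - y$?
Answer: $\frac{2878}{7} \approx 411.14$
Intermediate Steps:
$h{\left(S,W \right)} = S + 2 W$ ($h{\left(S,W \right)} = 2 W + S = S + 2 W$)
$V = -6$
$p{\left(P \right)} = - \frac{2}{7} + \frac{P^{2} \left(-18 - 3 P\right)}{7}$ ($p{\left(P \right)} = - \frac{2}{7} + \frac{\left(P + 6\right) \left(-3\right) P^{2}}{7} = - \frac{2}{7} + \frac{\left(6 + P\right) \left(-3\right) P^{2}}{7} = - \frac{2}{7} + \frac{\left(-18 - 3 P\right) P^{2}}{7} = - \frac{2}{7} + \frac{P^{2} \left(-18 - 3 P\right)}{7}$)
$- w{\left(V,p{\left(h{\left(2,1 \right)} \right)} \right)} - -486 = - (6 - \left(- \frac{2}{7} - \frac{18 \left(2 + 2 \cdot 1\right)^{2}}{7} - \frac{3 \left(2 + 2 \cdot 1\right)^{3}}{7}\right)) - -486 = - (6 - \left(- \frac{2}{7} - \frac{18 \left(2 + 2\right)^{2}}{7} - \frac{3 \left(2 + 2\right)^{3}}{7}\right)) + 486 = - (6 - \left(- \frac{2}{7} - \frac{18 \cdot 4^{2}}{7} - \frac{3 \cdot 4^{3}}{7}\right)) + 486 = - (6 - \left(- \frac{2}{7} - \frac{288}{7} - \frac{192}{7}\right)) + 486 = - (6 - - \frac{482}{7}) + 486 = - (6 + \frac{482}{7}) + 486 = \left(-1\right) \frac{524}{7} + 486 = - \frac{524}{7} + 486 = \frac{2878}{7}$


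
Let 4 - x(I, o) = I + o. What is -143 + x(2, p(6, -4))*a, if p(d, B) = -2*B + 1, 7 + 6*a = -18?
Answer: -683/6 ≈ -113.83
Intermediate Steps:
a = -25/6 (a = -7/6 + (1/6)*(-18) = -7/6 - 3 = -25/6 ≈ -4.1667)
p(d, B) = 1 - 2*B
x(I, o) = 4 - I - o (x(I, o) = 4 - (I + o) = 4 + (-I - o) = 4 - I - o)
-143 + x(2, p(6, -4))*a = -143 + (4 - 1*2 - (1 - 2*(-4)))*(-25/6) = -143 + (4 - 2 - (1 + 8))*(-25/6) = -143 + (4 - 2 - 1*9)*(-25/6) = -143 + (4 - 2 - 9)*(-25/6) = -143 - 7*(-25/6) = -143 + 175/6 = -683/6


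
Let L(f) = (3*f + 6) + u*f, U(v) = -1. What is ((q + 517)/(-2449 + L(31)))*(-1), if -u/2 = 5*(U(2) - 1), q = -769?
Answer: -126/865 ≈ -0.14566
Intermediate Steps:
u = 20 (u = -10*(-1 - 1) = -10*(-2) = -2*(-10) = 20)
L(f) = 6 + 23*f (L(f) = (3*f + 6) + 20*f = (6 + 3*f) + 20*f = 6 + 23*f)
((q + 517)/(-2449 + L(31)))*(-1) = ((-769 + 517)/(-2449 + (6 + 23*31)))*(-1) = -252/(-2449 + (6 + 713))*(-1) = -252/(-2449 + 719)*(-1) = -252/(-1730)*(-1) = -252*(-1/1730)*(-1) = (126/865)*(-1) = -126/865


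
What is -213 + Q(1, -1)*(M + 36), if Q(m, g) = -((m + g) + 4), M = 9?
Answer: -393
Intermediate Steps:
Q(m, g) = -4 - g - m (Q(m, g) = -((g + m) + 4) = -(4 + g + m) = -4 - g - m)
-213 + Q(1, -1)*(M + 36) = -213 + (-4 - 1*(-1) - 1*1)*(9 + 36) = -213 + (-4 + 1 - 1)*45 = -213 - 4*45 = -213 - 180 = -393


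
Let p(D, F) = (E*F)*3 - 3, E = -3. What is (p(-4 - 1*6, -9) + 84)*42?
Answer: 6804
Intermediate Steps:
p(D, F) = -3 - 9*F (p(D, F) = -3*F*3 - 3 = -9*F - 3 = -3 - 9*F)
(p(-4 - 1*6, -9) + 84)*42 = ((-3 - 9*(-9)) + 84)*42 = ((-3 + 81) + 84)*42 = (78 + 84)*42 = 162*42 = 6804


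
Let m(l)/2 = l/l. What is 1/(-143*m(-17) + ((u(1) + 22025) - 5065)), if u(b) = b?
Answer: 1/16675 ≈ 5.9970e-5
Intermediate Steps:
m(l) = 2 (m(l) = 2*(l/l) = 2*1 = 2)
1/(-143*m(-17) + ((u(1) + 22025) - 5065)) = 1/(-143*2 + ((1 + 22025) - 5065)) = 1/(-286 + (22026 - 5065)) = 1/(-286 + 16961) = 1/16675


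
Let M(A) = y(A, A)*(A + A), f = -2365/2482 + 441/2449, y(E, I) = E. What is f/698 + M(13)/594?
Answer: 715627239185/1260092521908 ≈ 0.56792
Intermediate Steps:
f = -4697323/6078418 (f = -2365*1/2482 + 441*(1/2449) = -2365/2482 + 441/2449 = -4697323/6078418 ≈ -0.77279)
M(A) = 2*A² (M(A) = A*(A + A) = A*(2*A) = 2*A²)
f/698 + M(13)/594 = -4697323/6078418/698 + (2*13²)/594 = -4697323/6078418*1/698 + (2*169)*(1/594) = -4697323/4242735764 + 338*(1/594) = -4697323/4242735764 + 169/297 = 715627239185/1260092521908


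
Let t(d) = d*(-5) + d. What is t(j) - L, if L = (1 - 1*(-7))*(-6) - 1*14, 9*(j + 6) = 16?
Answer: 710/9 ≈ 78.889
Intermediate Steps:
j = -38/9 (j = -6 + (1/9)*16 = -6 + 16/9 = -38/9 ≈ -4.2222)
L = -62 (L = (1 + 7)*(-6) - 14 = 8*(-6) - 14 = -48 - 14 = -62)
t(d) = -4*d (t(d) = -5*d + d = -4*d)
t(j) - L = -4*(-38/9) - 1*(-62) = 152/9 + 62 = 710/9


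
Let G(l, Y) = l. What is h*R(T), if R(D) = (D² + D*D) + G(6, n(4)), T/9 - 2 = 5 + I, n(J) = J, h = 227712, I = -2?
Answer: 923599872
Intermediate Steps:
T = 45 (T = 18 + 9*(5 - 2) = 18 + 9*3 = 18 + 27 = 45)
R(D) = 6 + 2*D² (R(D) = (D² + D*D) + 6 = (D² + D²) + 6 = 2*D² + 6 = 6 + 2*D²)
h*R(T) = 227712*(6 + 2*45²) = 227712*(6 + 2*2025) = 227712*(6 + 4050) = 227712*4056 = 923599872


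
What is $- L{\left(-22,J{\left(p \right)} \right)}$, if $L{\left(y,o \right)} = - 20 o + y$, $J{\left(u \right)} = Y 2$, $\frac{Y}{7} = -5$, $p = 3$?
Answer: $-1378$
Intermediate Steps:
$Y = -35$ ($Y = 7 \left(-5\right) = -35$)
$J{\left(u \right)} = -70$ ($J{\left(u \right)} = \left(-35\right) 2 = -70$)
$L{\left(y,o \right)} = y - 20 o$
$- L{\left(-22,J{\left(p \right)} \right)} = - (-22 - -1400) = - (-22 + 1400) = \left(-1\right) 1378 = -1378$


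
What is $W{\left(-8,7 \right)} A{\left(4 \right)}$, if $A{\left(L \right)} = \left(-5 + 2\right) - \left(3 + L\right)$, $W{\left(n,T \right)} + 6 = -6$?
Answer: $120$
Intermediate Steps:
$W{\left(n,T \right)} = -12$ ($W{\left(n,T \right)} = -6 - 6 = -12$)
$A{\left(L \right)} = -6 - L$ ($A{\left(L \right)} = -3 - \left(3 + L\right) = -6 - L$)
$W{\left(-8,7 \right)} A{\left(4 \right)} = - 12 \left(-6 - 4\right) = \left(-12\right) \left(-10\right) = 120$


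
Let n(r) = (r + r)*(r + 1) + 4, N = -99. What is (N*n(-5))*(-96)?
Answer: 418176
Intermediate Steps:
n(r) = 4 + 2*r*(1 + r) (n(r) = (2*r)*(1 + r) + 4 = 2*r*(1 + r) + 4 = 4 + 2*r*(1 + r))
(N*n(-5))*(-96) = -99*(4 + 2*(-5) + 2*(-5)**2)*(-96) = -99*(4 - 10 + 2*25)*(-96) = -99*(4 - 10 + 50)*(-96) = -99*44*(-96) = -4356*(-96) = 418176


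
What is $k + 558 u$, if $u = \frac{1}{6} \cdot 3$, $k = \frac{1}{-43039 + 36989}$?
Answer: $\frac{1687949}{6050} \approx 279.0$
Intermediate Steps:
$k = - \frac{1}{6050}$ ($k = \frac{1}{-6050} = - \frac{1}{6050} \approx -0.00016529$)
$u = \frac{1}{2}$ ($u = \frac{1}{6} \cdot 3 = \frac{1}{2} \approx 0.5$)
$k + 558 u = - \frac{1}{6050} + 558 \cdot \frac{1}{2} = - \frac{1}{6050} + 279 = \frac{1687949}{6050}$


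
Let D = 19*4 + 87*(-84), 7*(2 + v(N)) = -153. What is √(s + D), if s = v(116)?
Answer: I*√355537/7 ≈ 85.181*I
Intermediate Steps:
v(N) = -167/7 (v(N) = -2 + (⅐)*(-153) = -2 - 153/7 = -167/7)
D = -7232 (D = 76 - 7308 = -7232)
s = -167/7 ≈ -23.857
√(s + D) = √(-167/7 - 7232) = √(-50791/7) = I*√355537/7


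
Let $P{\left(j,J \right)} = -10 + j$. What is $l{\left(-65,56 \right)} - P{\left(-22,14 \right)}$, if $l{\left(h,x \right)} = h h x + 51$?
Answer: $236683$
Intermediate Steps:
$l{\left(h,x \right)} = 51 + x h^{2}$ ($l{\left(h,x \right)} = h^{2} x + 51 = x h^{2} + 51 = 51 + x h^{2}$)
$l{\left(-65,56 \right)} - P{\left(-22,14 \right)} = \left(51 + 56 \left(-65\right)^{2}\right) - \left(-10 - 22\right) = \left(51 + 56 \cdot 4225\right) - -32 = \left(51 + 236600\right) + 32 = 236651 + 32 = 236683$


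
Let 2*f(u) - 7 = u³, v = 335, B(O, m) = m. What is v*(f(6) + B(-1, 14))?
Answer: 84085/2 ≈ 42043.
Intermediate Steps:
f(u) = 7/2 + u³/2
v*(f(6) + B(-1, 14)) = 335*((7/2 + (½)*6³) + 14) = 335*((7/2 + (½)*216) + 14) = 335*((7/2 + 108) + 14) = 335*(223/2 + 14) = 335*(251/2) = 84085/2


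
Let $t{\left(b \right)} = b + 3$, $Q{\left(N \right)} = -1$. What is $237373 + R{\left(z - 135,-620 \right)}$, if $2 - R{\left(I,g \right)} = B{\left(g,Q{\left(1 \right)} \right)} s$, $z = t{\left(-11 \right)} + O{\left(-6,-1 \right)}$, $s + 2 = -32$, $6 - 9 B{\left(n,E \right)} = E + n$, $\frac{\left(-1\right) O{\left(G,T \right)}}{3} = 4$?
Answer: $\frac{719231}{3} \approx 2.3974 \cdot 10^{5}$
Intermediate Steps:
$O{\left(G,T \right)} = -12$ ($O{\left(G,T \right)} = \left(-3\right) 4 = -12$)
$t{\left(b \right)} = 3 + b$
$B{\left(n,E \right)} = \frac{2}{3} - \frac{E}{9} - \frac{n}{9}$ ($B{\left(n,E \right)} = \frac{2}{3} - \frac{E + n}{9} = \frac{2}{3} - \left(\frac{E}{9} + \frac{n}{9}\right) = \frac{2}{3} - \frac{E}{9} - \frac{n}{9}$)
$s = -34$ ($s = -2 - 32 = -34$)
$z = -20$ ($z = \left(3 - 11\right) - 12 = -8 - 12 = -20$)
$R{\left(I,g \right)} = \frac{256}{9} - \frac{34 g}{9}$ ($R{\left(I,g \right)} = 2 - \left(\frac{2}{3} - - \frac{1}{9} - \frac{g}{9}\right) \left(-34\right) = 2 - \left(\frac{2}{3} + \frac{1}{9} - \frac{g}{9}\right) \left(-34\right) = 2 - \left(\frac{7}{9} - \frac{g}{9}\right) \left(-34\right) = 2 - \left(- \frac{238}{9} + \frac{34 g}{9}\right) = \frac{256}{9} - \frac{34 g}{9}$)
$237373 + R{\left(z - 135,-620 \right)} = 237373 + \left(\frac{256}{9} - - \frac{21080}{9}\right) = 237373 + \left(\frac{256}{9} + \frac{21080}{9}\right) = 237373 + \frac{7112}{3} = \frac{719231}{3}$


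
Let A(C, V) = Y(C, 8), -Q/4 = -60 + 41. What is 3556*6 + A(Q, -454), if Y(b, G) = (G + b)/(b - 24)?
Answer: 277389/13 ≈ 21338.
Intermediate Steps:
Q = 76 (Q = -4*(-60 + 41) = -4*(-19) = 76)
Y(b, G) = (G + b)/(-24 + b)
A(C, V) = (8 + C)/(-24 + C)
3556*6 + A(Q, -454) = 3556*6 + (8 + 76)/(-24 + 76) = 21336 + 84/52 = 21336 + (1/52)*84 = 21336 + 21/13 = 277389/13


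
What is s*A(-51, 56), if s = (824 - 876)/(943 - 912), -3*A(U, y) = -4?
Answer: -208/93 ≈ -2.2366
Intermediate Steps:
A(U, y) = 4/3 (A(U, y) = -1/3*(-4) = 4/3)
s = -52/31 ≈ -1.6774
s*A(-51, 56) = -52/31*4/3 = -208/93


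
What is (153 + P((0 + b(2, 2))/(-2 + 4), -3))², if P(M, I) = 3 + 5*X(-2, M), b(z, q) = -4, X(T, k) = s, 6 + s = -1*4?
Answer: 11236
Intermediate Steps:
s = -10 (s = -6 - 1*4 = -6 - 4 = -10)
X(T, k) = -10
P(M, I) = -47 (P(M, I) = 3 + 5*(-10) = 3 - 50 = -47)
(153 + P((0 + b(2, 2))/(-2 + 4), -3))² = (153 - 47)² = 106² = 11236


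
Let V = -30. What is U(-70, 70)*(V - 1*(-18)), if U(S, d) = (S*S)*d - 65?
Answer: -4115220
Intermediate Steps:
U(S, d) = -65 + d*S² (U(S, d) = S²*d - 65 = d*S² - 65 = -65 + d*S²)
U(-70, 70)*(V - 1*(-18)) = (-65 + 70*(-70)²)*(-30 - 1*(-18)) = (-65 + 70*4900)*(-30 + 18) = (-65 + 343000)*(-12) = 342935*(-12) = -4115220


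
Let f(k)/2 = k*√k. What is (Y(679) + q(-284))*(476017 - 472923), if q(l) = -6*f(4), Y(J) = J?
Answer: 1803802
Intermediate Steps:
f(k) = 2*k^(3/2) (f(k) = 2*(k*√k) = 2*k^(3/2))
q(l) = -96 (q(l) = -12*4^(3/2) = -12*8 = -6*16 = -96)
(Y(679) + q(-284))*(476017 - 472923) = (679 - 96)*(476017 - 472923) = 583*3094 = 1803802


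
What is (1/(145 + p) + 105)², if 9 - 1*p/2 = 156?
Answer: 244734736/22201 ≈ 11024.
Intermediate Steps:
p = -294 (p = 18 - 2*156 = 18 - 312 = -294)
(1/(145 + p) + 105)² = (1/(145 - 294) + 105)² = (1/(-149) + 105)² = (-1/149 + 105)² = (15644/149)² = 244734736/22201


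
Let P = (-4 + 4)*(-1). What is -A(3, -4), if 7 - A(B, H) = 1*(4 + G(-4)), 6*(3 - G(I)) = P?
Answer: 0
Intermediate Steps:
P = 0 (P = 0*(-1) = 0)
G(I) = 3 (G(I) = 3 - ⅙*0 = 3 + 0 = 3)
A(B, H) = 0 (A(B, H) = 7 - (4 + 3) = 7 - 7 = 0)
-A(3, -4) = -1*0 = 0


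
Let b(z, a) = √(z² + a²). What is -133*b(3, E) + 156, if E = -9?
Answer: 156 - 399*√10 ≈ -1105.7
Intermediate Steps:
b(z, a) = √(a² + z²)
-133*b(3, E) + 156 = -133*√((-9)² + 3²) + 156 = -133*√(81 + 9) + 156 = -399*√10 + 156 = 156 - 399*√10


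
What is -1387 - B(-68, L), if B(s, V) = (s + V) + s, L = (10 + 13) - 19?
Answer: -1255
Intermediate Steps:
L = 4 (L = 23 - 19 = 4)
B(s, V) = V + 2*s (B(s, V) = (V + s) + s = V + 2*s)
-1387 - B(-68, L) = -1387 - (4 + 2*(-68)) = -1387 - (4 - 136) = -1387 - 1*(-132) = -1387 + 132 = -1255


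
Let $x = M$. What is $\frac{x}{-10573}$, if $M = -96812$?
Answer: $\frac{96812}{10573} \approx 9.1565$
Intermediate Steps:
$x = -96812$
$\frac{x}{-10573} = - \frac{96812}{-10573} = \left(-96812\right) \left(- \frac{1}{10573}\right) = \frac{96812}{10573}$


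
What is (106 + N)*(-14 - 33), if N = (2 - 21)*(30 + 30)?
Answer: 48598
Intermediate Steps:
N = -1140 (N = -19*60 = -1140)
(106 + N)*(-14 - 33) = (106 - 1140)*(-14 - 33) = -1034*(-47) = 48598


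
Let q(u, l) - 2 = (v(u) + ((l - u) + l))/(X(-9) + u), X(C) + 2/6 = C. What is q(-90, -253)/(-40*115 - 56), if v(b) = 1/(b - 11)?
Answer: -186247/140136288 ≈ -0.0013290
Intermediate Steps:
X(C) = -⅓ + C
v(b) = 1/(-11 + b)
q(u, l) = 2 + (1/(-11 + u) - u + 2*l)/(-28/3 + u) (q(u, l) = 2 + (1/(-11 + u) + ((l - u) + l))/((-⅓ - 9) + u) = 2 + (1/(-11 + u) + (-u + 2*l))/(-28/3 + u) = 2 + (1/(-11 + u) - u + 2*l)/(-28/3 + u))
q(-90, -253)/(-40*115 - 56) = ((3 + (-11 - 90)*(-56 + 3*(-90) + 6*(-253)))/((-28 + 3*(-90))*(-11 - 90)))/(-40*115 - 56) = ((3 - 101*(-56 - 270 - 1518))/(-28 - 270*(-101)))/(-4600 - 56) = (-1/101*(3 - 101*(-1844))/(-298))/(-4656) = -1/298*(-1/101)*(3 + 186244)*(-1/4656) = -1/298*(-1/101)*186247*(-1/4656) = (186247/30098)*(-1/4656) = -186247/140136288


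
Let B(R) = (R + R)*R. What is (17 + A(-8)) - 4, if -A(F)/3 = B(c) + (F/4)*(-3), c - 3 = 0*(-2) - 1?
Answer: -29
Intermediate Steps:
c = 2 (c = 3 + (0*(-2) - 1) = 3 + (0 - 1) = 3 - 1 = 2)
B(R) = 2*R² (B(R) = (2*R)*R = 2*R²)
A(F) = -24 + 9*F/4 (A(F) = -3*(2*2² + (F/4)*(-3)) = -3*(2*4 + (F*(¼))*(-3)) = -3*(8 + (F/4)*(-3)) = -3*(8 - 3*F/4) = -24 + 9*F/4)
(17 + A(-8)) - 4 = (17 + (-24 + (9/4)*(-8))) - 4 = (17 + (-24 - 18)) - 4 = (17 - 42) - 4 = -25 - 4 = -29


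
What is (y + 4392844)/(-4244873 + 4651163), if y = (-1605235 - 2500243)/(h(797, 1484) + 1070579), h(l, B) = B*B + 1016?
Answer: 2396918769461/221688820465 ≈ 10.812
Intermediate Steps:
h(l, B) = 1016 + B**2 (h(l, B) = B**2 + 1016 = 1016 + B**2)
y = -4105478/3273851 (y = (-1605235 - 2500243)/((1016 + 1484**2) + 1070579) = -4105478/((1016 + 2202256) + 1070579) = -4105478/(2203272 + 1070579) = -4105478/3273851 ≈ -1.2540)
(y + 4392844)/(-4244873 + 4651163) = (-4105478/3273851 + 4392844)/(-4244873 + 4651163) = (14381512616766/3273851)/406290 = (14381512616766/3273851)*(1/406290) = 2396918769461/221688820465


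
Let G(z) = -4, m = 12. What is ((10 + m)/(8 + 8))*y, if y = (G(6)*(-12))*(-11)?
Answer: -726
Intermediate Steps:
y = -528 (y = -4*(-12)*(-11) = 48*(-11) = -528)
((10 + m)/(8 + 8))*y = ((10 + 12)/(8 + 8))*(-528) = (22/16)*(-528) = (22*(1/16))*(-528) = (11/8)*(-528) = -726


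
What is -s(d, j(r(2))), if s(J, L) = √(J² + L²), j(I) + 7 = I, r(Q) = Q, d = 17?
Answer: -√314 ≈ -17.720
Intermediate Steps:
j(I) = -7 + I
-s(d, j(r(2))) = -√(17² + (-7 + 2)²) = -√(289 + (-5)²) = -√(289 + 25) = -√314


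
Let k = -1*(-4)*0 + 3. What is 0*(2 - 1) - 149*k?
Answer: -447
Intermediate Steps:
k = 3 (k = 4*0 + 3 = 0 + 3 = 3)
0*(2 - 1) - 149*k = 0*(2 - 1) - 149*3 = 0*1 - 447 = 0 - 447 = -447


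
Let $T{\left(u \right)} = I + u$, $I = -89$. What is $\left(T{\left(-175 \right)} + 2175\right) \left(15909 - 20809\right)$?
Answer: $-9363900$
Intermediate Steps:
$T{\left(u \right)} = -89 + u$
$\left(T{\left(-175 \right)} + 2175\right) \left(15909 - 20809\right) = \left(\left(-89 - 175\right) + 2175\right) \left(15909 - 20809\right) = \left(-264 + 2175\right) \left(-4900\right) = 1911 \left(-4900\right) = -9363900$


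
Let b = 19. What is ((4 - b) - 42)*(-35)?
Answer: 1995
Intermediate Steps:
((4 - b) - 42)*(-35) = ((4 - 1*19) - 42)*(-35) = ((4 - 19) - 42)*(-35) = (-15 - 42)*(-35) = -57*(-35) = 1995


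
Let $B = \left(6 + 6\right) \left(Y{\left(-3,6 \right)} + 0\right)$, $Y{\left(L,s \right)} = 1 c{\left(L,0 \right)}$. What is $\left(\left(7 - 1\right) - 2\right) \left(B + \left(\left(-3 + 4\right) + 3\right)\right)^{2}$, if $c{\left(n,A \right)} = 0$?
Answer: $64$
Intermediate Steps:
$Y{\left(L,s \right)} = 0$ ($Y{\left(L,s \right)} = 1 \cdot 0 = 0$)
$B = 0$ ($B = \left(6 + 6\right) \left(0 + 0\right) = 12 \cdot 0 = 0$)
$\left(\left(7 - 1\right) - 2\right) \left(B + \left(\left(-3 + 4\right) + 3\right)\right)^{2} = \left(\left(7 - 1\right) - 2\right) \left(0 + \left(\left(-3 + 4\right) + 3\right)\right)^{2} = \left(6 - 2\right) \left(0 + \left(1 + 3\right)\right)^{2} = 4 \left(0 + 4\right)^{2} = 4 \cdot 4^{2} = 4 \cdot 16 = 64$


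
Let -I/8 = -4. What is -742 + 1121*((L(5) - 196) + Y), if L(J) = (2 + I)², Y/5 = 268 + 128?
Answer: 3294998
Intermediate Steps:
I = 32 (I = -8*(-4) = 32)
Y = 1980 (Y = 5*(268 + 128) = 5*396 = 1980)
L(J) = 1156 (L(J) = (2 + 32)² = 34² = 1156)
-742 + 1121*((L(5) - 196) + Y) = -742 + 1121*((1156 - 196) + 1980) = -742 + 1121*(960 + 1980) = -742 + 1121*2940 = -742 + 3295740 = 3294998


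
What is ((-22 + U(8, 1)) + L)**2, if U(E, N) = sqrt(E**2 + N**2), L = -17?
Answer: (39 - sqrt(65))**2 ≈ 957.14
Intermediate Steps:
((-22 + U(8, 1)) + L)**2 = ((-22 + sqrt(8**2 + 1**2)) - 17)**2 = ((-22 + sqrt(64 + 1)) - 17)**2 = ((-22 + sqrt(65)) - 17)**2 = (-39 + sqrt(65))**2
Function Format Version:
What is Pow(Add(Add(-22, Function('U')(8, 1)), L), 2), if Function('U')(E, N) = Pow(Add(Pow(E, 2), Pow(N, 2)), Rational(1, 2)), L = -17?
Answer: Pow(Add(39, Mul(-1, Pow(65, Rational(1, 2)))), 2) ≈ 957.14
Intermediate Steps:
Pow(Add(Add(-22, Function('U')(8, 1)), L), 2) = Pow(Add(Add(-22, Pow(Add(Pow(8, 2), Pow(1, 2)), Rational(1, 2))), -17), 2) = Pow(Add(Add(-22, Pow(Add(64, 1), Rational(1, 2))), -17), 2) = Pow(Add(Add(-22, Pow(65, Rational(1, 2))), -17), 2) = Pow(Add(-39, Pow(65, Rational(1, 2))), 2)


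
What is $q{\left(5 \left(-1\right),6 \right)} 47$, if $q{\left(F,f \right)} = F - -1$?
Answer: $-188$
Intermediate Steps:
$q{\left(F,f \right)} = 1 + F$ ($q{\left(F,f \right)} = F + 1 = 1 + F$)
$q{\left(5 \left(-1\right),6 \right)} 47 = \left(1 + 5 \left(-1\right)\right) 47 = \left(1 - 5\right) 47 = \left(-4\right) 47 = -188$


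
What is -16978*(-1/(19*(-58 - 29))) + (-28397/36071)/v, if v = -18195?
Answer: -1238090618241/120542608865 ≈ -10.271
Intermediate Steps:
-16978*(-1/(19*(-58 - 29))) + (-28397/36071)/v = -16978*(-1/(19*(-58 - 29))) - 28397/36071/(-18195) = -16978/((-19*(-87))) - 28397*1/36071*(-1/18195) = -16978/1653 - 28397/36071*(-1/18195) = -16978*1/1653 + 28397/656311845 = -16978/1653 + 28397/656311845 = -1238090618241/120542608865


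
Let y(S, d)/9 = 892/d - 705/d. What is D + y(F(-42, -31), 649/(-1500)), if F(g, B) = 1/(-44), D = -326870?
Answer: -19514830/59 ≈ -3.3076e+5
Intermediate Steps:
F(g, B) = -1/44
y(S, d) = 1683/d (y(S, d) = 9*(892/d - 705/d) = 9*(187/d) = 1683/d)
D + y(F(-42, -31), 649/(-1500)) = -326870 + 1683/((649/(-1500))) = -326870 + 1683/((649*(-1/1500))) = -326870 + 1683/(-649/1500) = -326870 + 1683*(-1500/649) = -326870 - 229500/59 = -19514830/59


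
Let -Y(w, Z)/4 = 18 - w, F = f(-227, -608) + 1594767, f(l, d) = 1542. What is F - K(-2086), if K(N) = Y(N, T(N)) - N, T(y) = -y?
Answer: 1602639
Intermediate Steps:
F = 1596309 (F = 1542 + 1594767 = 1596309)
Y(w, Z) = -72 + 4*w (Y(w, Z) = -4*(18 - w) = -72 + 4*w)
K(N) = -72 + 3*N (K(N) = (-72 + 4*N) - N = -72 + 3*N)
F - K(-2086) = 1596309 - (-72 + 3*(-2086)) = 1596309 - (-72 - 6258) = 1596309 - 1*(-6330) = 1596309 + 6330 = 1602639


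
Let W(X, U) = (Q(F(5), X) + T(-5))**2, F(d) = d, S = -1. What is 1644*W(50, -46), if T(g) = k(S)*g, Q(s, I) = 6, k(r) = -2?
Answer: 420864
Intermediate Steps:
T(g) = -2*g
W(X, U) = 256 (W(X, U) = (6 - 2*(-5))**2 = (6 + 10)**2 = 16**2 = 256)
1644*W(50, -46) = 1644*256 = 420864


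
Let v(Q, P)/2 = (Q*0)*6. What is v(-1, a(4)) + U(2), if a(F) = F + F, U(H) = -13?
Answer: -13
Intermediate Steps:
a(F) = 2*F
v(Q, P) = 0 (v(Q, P) = 2*((Q*0)*6) = 2*(0*6) = 2*0 = 0)
v(-1, a(4)) + U(2) = 0 - 13 = -13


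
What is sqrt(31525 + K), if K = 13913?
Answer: sqrt(45438) ≈ 213.16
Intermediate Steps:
sqrt(31525 + K) = sqrt(31525 + 13913) = sqrt(45438)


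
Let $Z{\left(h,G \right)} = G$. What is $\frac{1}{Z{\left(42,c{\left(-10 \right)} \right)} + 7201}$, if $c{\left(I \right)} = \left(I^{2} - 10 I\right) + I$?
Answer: $\frac{1}{7391} \approx 0.0001353$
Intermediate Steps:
$c{\left(I \right)} = I^{2} - 9 I$
$\frac{1}{Z{\left(42,c{\left(-10 \right)} \right)} + 7201} = \frac{1}{- 10 \left(-9 - 10\right) + 7201} = \frac{1}{\left(-10\right) \left(-19\right) + 7201} = \frac{1}{190 + 7201} = \frac{1}{7391}$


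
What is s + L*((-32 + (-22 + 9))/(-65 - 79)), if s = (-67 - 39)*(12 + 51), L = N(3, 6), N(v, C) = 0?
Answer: -6678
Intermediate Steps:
L = 0
s = -6678 (s = -106*63 = -6678)
s + L*((-32 + (-22 + 9))/(-65 - 79)) = -6678 + 0*((-32 + (-22 + 9))/(-65 - 79)) = -6678 + 0*((-32 - 13)/(-144)) = -6678 + 0*(-45*(-1/144)) = -6678 + 0*(5/16) = -6678 + 0 = -6678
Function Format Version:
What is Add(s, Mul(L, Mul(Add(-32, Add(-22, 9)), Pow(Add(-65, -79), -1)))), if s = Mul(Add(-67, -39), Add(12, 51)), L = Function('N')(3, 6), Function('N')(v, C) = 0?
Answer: -6678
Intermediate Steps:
L = 0
s = -6678 (s = Mul(-106, 63) = -6678)
Add(s, Mul(L, Mul(Add(-32, Add(-22, 9)), Pow(Add(-65, -79), -1)))) = Add(-6678, Mul(0, Mul(Add(-32, Add(-22, 9)), Pow(Add(-65, -79), -1)))) = Add(-6678, Mul(0, Mul(Add(-32, -13), Pow(-144, -1)))) = Add(-6678, Mul(0, Mul(-45, Rational(-1, 144)))) = Add(-6678, Mul(0, Rational(5, 16))) = Add(-6678, 0) = -6678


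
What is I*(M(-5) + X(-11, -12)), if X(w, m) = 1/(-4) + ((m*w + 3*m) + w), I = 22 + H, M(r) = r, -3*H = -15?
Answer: 8613/4 ≈ 2153.3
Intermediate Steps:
H = 5 (H = -⅓*(-15) = 5)
I = 27 (I = 22 + 5 = 27)
X(w, m) = -¼ + w + 3*m + m*w (X(w, m) = -¼ + ((3*m + m*w) + w) = -¼ + (w + 3*m + m*w) = -¼ + w + 3*m + m*w)
I*(M(-5) + X(-11, -12)) = 27*(-5 + (-¼ - 11 + 3*(-12) - 12*(-11))) = 27*(-5 + (-¼ - 11 - 36 + 132)) = 27*(-5 + 339/4) = 27*(319/4) = 8613/4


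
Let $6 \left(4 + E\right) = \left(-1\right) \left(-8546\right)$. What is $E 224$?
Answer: $\frac{954464}{3} \approx 3.1815 \cdot 10^{5}$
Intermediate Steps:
$E = \frac{4261}{3}$ ($E = -4 + \frac{\left(-1\right) \left(-8546\right)}{6} = -4 + \frac{1}{6} \cdot 8546 = -4 + \frac{4273}{3} = \frac{4261}{3} \approx 1420.3$)
$E 224 = \frac{4261}{3} \cdot 224 = \frac{954464}{3}$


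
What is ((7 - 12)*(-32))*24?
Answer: 3840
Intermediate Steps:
((7 - 12)*(-32))*24 = -5*(-32)*24 = 160*24 = 3840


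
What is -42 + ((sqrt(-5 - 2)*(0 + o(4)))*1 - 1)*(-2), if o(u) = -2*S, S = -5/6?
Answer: -40 - 10*I*sqrt(7)/3 ≈ -40.0 - 8.8192*I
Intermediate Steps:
S = -5/6 (S = -5*1/6 = -5/6 ≈ -0.83333)
o(u) = 5/3 (o(u) = -2*(-5/6) = 5/3)
-42 + ((sqrt(-5 - 2)*(0 + o(4)))*1 - 1)*(-2) = -42 + ((sqrt(-5 - 2)*(0 + 5/3))*1 - 1)*(-2) = -42 + ((sqrt(-7)*(5/3))*1 - 1)*(-2) = -42 + (((I*sqrt(7))*(5/3))*1 - 1)*(-2) = -42 + ((5*I*sqrt(7)/3)*1 - 1)*(-2) = -42 + (5*I*sqrt(7)/3 - 1)*(-2) = -42 + (-1 + 5*I*sqrt(7)/3)*(-2) = -42 + (2 - 10*I*sqrt(7)/3) = -40 - 10*I*sqrt(7)/3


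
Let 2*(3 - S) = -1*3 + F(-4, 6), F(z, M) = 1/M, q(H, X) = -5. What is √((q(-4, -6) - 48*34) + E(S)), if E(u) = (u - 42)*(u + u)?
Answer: I*√283534/12 ≈ 44.373*I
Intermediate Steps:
S = 53/12 (S = 3 - (-1*3 + 1/6)/2 = 3 - (-3 + ⅙)/2 = 3 - ½*(-17/6) = 3 + 17/12 = 53/12 ≈ 4.4167)
E(u) = 2*u*(-42 + u) (E(u) = (-42 + u)*(2*u) = 2*u*(-42 + u))
√((q(-4, -6) - 48*34) + E(S)) = √((-5 - 48*34) + 2*(53/12)*(-42 + 53/12)) = √((-5 - 1632) + 2*(53/12)*(-451/12)) = √(-1637 - 23903/72) = √(-141767/72) = I*√283534/12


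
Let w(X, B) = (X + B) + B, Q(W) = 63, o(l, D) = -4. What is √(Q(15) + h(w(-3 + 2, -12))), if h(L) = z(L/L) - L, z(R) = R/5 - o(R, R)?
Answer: √2305/5 ≈ 9.6021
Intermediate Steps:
z(R) = 4 + R/5 (z(R) = R/5 - 1*(-4) = R*(⅕) + 4 = R/5 + 4 = 4 + R/5)
w(X, B) = X + 2*B (w(X, B) = (B + X) + B = X + 2*B)
h(L) = 21/5 - L (h(L) = (4 + (L/L)/5) - L = (4 + (⅕)*1) - L = (4 + ⅕) - L = 21/5 - L)
√(Q(15) + h(w(-3 + 2, -12))) = √(63 + (21/5 - ((-3 + 2) + 2*(-12)))) = √(63 + (21/5 - (-1 - 24))) = √(63 + (21/5 - 1*(-25))) = √(63 + (21/5 + 25)) = √(63 + 146/5) = √(461/5) = √2305/5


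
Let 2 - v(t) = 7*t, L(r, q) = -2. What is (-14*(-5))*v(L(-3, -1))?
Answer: 1120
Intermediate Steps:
v(t) = 2 - 7*t
(-14*(-5))*v(L(-3, -1)) = (-14*(-5))*(2 - 7*(-2)) = 70*(2 + 14) = 70*16 = 1120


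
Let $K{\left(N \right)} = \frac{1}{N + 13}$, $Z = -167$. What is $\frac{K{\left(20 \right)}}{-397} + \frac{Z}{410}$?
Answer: $- \frac{2188277}{5371410} \approx -0.40739$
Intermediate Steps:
$K{\left(N \right)} = \frac{1}{13 + N}$
$\frac{K{\left(20 \right)}}{-397} + \frac{Z}{410} = \frac{1}{\left(13 + 20\right) \left(-397\right)} - \frac{167}{410} = \frac{1}{33} \left(- \frac{1}{397}\right) - \frac{167}{410} = - \frac{1}{13101} - \frac{167}{410} = - \frac{2188277}{5371410}$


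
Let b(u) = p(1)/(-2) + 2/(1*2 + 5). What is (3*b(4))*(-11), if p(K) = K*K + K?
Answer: 165/7 ≈ 23.571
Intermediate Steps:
p(K) = K + K**2 (p(K) = K**2 + K = K + K**2)
b(u) = -5/7 (b(u) = (1*(1 + 1))/(-2) + 2/(1*2 + 5) = (1*2)*(-1/2) + 2/(2 + 5) = 2*(-1/2) + 2/7 = -1 + 2*(1/7) = -1 + 2/7 = -5/7)
(3*b(4))*(-11) = (3*(-5/7))*(-11) = -15/7*(-11) = 165/7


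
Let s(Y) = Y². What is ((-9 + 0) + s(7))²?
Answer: 1600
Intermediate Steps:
((-9 + 0) + s(7))² = ((-9 + 0) + 7²)² = (-9 + 49)² = 40² = 1600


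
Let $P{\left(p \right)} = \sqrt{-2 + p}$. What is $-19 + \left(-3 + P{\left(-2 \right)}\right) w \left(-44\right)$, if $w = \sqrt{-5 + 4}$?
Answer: $69 + 132 i \approx 69.0 + 132.0 i$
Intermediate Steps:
$w = i$ ($w = \sqrt{-1} = i \approx 1.0 i$)
$-19 + \left(-3 + P{\left(-2 \right)}\right) w \left(-44\right) = -19 + \left(-3 + \sqrt{-2 - 2}\right) i \left(-44\right) = -19 + \left(-3 + \sqrt{-4}\right) i \left(-44\right) = -19 + \left(-3 + 2 i\right) i \left(-44\right) = -19 + i \left(-3 + 2 i\right) \left(-44\right) = -19 - 44 i \left(-3 + 2 i\right)$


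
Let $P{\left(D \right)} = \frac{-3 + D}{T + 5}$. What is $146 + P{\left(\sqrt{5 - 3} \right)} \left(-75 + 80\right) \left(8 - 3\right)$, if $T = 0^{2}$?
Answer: $131 + 5 \sqrt{2} \approx 138.07$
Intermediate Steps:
$T = 0$
$P{\left(D \right)} = - \frac{3}{5} + \frac{D}{5}$ ($P{\left(D \right)} = \frac{-3 + D}{0 + 5} = \frac{-3 + D}{5} = \left(-3 + D\right) \frac{1}{5} = - \frac{3}{5} + \frac{D}{5}$)
$146 + P{\left(\sqrt{5 - 3} \right)} \left(-75 + 80\right) \left(8 - 3\right) = 146 + \left(- \frac{3}{5} + \frac{\sqrt{5 - 3}}{5}\right) \left(-75 + 80\right) \left(8 - 3\right) = 146 + \left(- \frac{3}{5} + \frac{\sqrt{2}}{5}\right) 5 \cdot 5 = 146 + \left(- \frac{3}{5} + \frac{\sqrt{2}}{5}\right) 25 = 146 - \left(15 - 5 \sqrt{2}\right) = 131 + 5 \sqrt{2}$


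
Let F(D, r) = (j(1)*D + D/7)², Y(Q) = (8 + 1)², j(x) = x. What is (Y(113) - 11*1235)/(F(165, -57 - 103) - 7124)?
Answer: -165424/348331 ≈ -0.47490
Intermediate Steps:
Y(Q) = 81 (Y(Q) = 9² = 81)
F(D, r) = 64*D²/49 (F(D, r) = (1*D + D/7)² = (D + D*(⅐))² = (D + D/7)² = (8*D/7)² = 64*D²/49)
(Y(113) - 11*1235)/(F(165, -57 - 103) - 7124) = (81 - 11*1235)/((64/49)*165² - 7124) = (81 - 13585)/((64/49)*27225 - 7124) = -13504/(1742400/49 - 7124) = -13504/1393324/49 = -13504*49/1393324 = -165424/348331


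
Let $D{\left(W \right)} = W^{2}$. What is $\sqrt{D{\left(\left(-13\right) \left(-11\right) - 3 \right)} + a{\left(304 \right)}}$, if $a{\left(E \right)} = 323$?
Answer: $\sqrt{19923} \approx 141.15$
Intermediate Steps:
$\sqrt{D{\left(\left(-13\right) \left(-11\right) - 3 \right)} + a{\left(304 \right)}} = \sqrt{\left(\left(-13\right) \left(-11\right) - 3\right)^{2} + 323} = \sqrt{\left(143 - 3\right)^{2} + 323} = \sqrt{140^{2} + 323} = \sqrt{19600 + 323} = \sqrt{19923}$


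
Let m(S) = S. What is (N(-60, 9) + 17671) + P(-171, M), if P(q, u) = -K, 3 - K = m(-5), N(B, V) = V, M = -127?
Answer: 17672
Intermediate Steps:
K = 8 (K = 3 - 1*(-5) = 3 + 5 = 8)
P(q, u) = -8 (P(q, u) = -1*8 = -8)
(N(-60, 9) + 17671) + P(-171, M) = (9 + 17671) - 8 = 17680 - 8 = 17672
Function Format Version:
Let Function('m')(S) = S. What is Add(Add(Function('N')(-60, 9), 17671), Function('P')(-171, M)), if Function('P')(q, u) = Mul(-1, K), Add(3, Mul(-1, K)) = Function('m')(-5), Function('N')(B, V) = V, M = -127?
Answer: 17672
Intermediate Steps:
K = 8 (K = Add(3, Mul(-1, -5)) = Add(3, 5) = 8)
Function('P')(q, u) = -8 (Function('P')(q, u) = Mul(-1, 8) = -8)
Add(Add(Function('N')(-60, 9), 17671), Function('P')(-171, M)) = Add(Add(9, 17671), -8) = Add(17680, -8) = 17672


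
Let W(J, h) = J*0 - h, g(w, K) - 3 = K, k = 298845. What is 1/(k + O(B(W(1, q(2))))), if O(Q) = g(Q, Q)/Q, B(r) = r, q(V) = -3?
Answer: 1/298847 ≈ 3.3462e-6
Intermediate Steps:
g(w, K) = 3 + K
W(J, h) = -h (W(J, h) = 0 - h = -h)
O(Q) = (3 + Q)/Q
1/(k + O(B(W(1, q(2))))) = 1/(298845 + (3 - 1*(-3))/((-1*(-3)))) = 1/(298845 + (3 + 3)/3) = 1/(298845 + (⅓)*6) = 1/(298845 + 2) = 1/298847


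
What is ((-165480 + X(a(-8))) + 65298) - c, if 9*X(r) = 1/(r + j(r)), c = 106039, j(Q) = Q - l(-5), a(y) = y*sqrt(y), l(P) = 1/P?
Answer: -95028492784/460809 + 800*I*sqrt(2)/460809 ≈ -2.0622e+5 + 0.0024552*I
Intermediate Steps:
a(y) = y**(3/2)
j(Q) = 1/5 + Q (j(Q) = Q - 1/(-5) = Q - 1*(-1/5) = Q + 1/5 = 1/5 + Q)
X(r) = 1/(9*(1/5 + 2*r)) (X(r) = 1/(9*(r + (1/5 + r))) = 1/(9*(1/5 + 2*r)))
((-165480 + X(a(-8))) + 65298) - c = ((-165480 + 5/(9*(1 + 10*(-8)**(3/2)))) + 65298) - 1*106039 = ((-165480 + 5/(9*(1 + 10*(-16*I*sqrt(2))))) + 65298) - 106039 = ((-165480 + 5/(9*(1 - 160*I*sqrt(2)))) + 65298) - 106039 = (-100182 + 5/(9*(1 - 160*I*sqrt(2)))) - 106039 = -206221 + 5/(9*(1 - 160*I*sqrt(2)))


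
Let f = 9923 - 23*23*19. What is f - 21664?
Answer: -21792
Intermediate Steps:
f = -128 (f = 9923 - 529*19 = 9923 - 1*10051 = 9923 - 10051 = -128)
f - 21664 = -128 - 21664 = -21792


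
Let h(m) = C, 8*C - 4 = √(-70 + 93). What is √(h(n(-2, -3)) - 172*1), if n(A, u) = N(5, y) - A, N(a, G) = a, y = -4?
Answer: √(-2744 + 2*√23)/4 ≈ 13.073*I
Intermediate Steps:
n(A, u) = 5 - A
C = ½ + √23/8 (C = ½ + √(-70 + 93)/8 = ½ + √23/8 ≈ 1.0995)
h(m) = ½ + √23/8
√(h(n(-2, -3)) - 172*1) = √((½ + √23/8) - 172*1) = √((½ + √23/8) - 172) = √(-343/2 + √23/8)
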